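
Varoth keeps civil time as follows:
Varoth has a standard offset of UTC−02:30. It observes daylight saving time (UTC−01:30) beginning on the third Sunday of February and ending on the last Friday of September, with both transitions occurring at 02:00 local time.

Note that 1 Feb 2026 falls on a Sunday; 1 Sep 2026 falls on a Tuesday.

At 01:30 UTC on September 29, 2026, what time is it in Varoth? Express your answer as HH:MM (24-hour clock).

1 February 2026 is a Sunday, so the first Sunday is February 1 and the third is February 15.
1 September 2026 is a Tuesday, so Fridays fall on 4, 11, 18, 25; the last is September 25.
At the standard offset (UTC−02:30), 01:30 UTC − 2h30m = 23:00 Varoth standard time (rolling into the previous day, 28 September 2026).
The standard-time date in Varoth, September 28, 2026, does not fall between 15 February and 25 September, so daylight saving is not in effect and Varoth is at UTC−02:30.
01:30 UTC − 2h30m = 23:00 local (rolling into the previous day, 28 September 2026).

23:00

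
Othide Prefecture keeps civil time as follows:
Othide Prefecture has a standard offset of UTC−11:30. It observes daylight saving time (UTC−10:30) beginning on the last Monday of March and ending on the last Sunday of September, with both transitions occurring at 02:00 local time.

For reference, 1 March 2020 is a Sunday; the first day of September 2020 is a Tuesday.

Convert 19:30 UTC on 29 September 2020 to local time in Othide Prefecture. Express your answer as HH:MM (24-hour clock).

1 March 2020 is a Sunday, so Mondays fall on 2, 9, 16, 23, 30; the last is March 30.
1 September 2020 is a Tuesday, so Sundays fall on 6, 13, 20, 27; the last is September 27.
At the standard offset (UTC−11:30), 19:30 UTC − 11h30m = 08:00 Othide Prefecture standard time.
Daylight saving runs 30 March – 27 September; the standard-time date in Othide Prefecture, 29 September 2020, is outside that window, so Othide Prefecture is on standard time at UTC−11:30.
19:30 UTC − 11h30m = 08:00 local.

08:00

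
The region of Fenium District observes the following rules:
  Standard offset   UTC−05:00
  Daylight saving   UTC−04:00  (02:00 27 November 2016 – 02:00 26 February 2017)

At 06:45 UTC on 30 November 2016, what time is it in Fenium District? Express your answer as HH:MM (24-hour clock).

At the standard offset (UTC−05:00), 06:45 UTC − 5h = 01:45 Fenium District standard time.
Daylight saving runs 27 November 2016 – 26 February 2017; the standard-time date in Fenium District, 30 November 2016, is inside that window, so Fenium District is at UTC−04:00.
06:45 UTC − 4h = 02:45 local.

02:45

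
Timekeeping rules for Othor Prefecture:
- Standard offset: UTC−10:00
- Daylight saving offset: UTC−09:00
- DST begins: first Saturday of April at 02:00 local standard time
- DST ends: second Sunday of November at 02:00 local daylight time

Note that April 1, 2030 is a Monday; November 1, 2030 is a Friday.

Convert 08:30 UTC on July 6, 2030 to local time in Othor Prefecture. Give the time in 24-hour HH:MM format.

23:30

1 April 2030 is a Monday, so the first Saturday is April 6.
1 November 2030 is a Friday, so the first Sunday is November 3 and the second is November 10.
At the standard offset (UTC−10:00), 08:30 UTC − 10h = 22:30 Othor Prefecture standard time (rolling into the previous day, 5 July 2030).
The standard-time date in Othor Prefecture, July 5, 2030, lies within the daylight-saving period (6 April – 10 November), so Othor Prefecture is on daylight time, UTC−09:00.
08:30 UTC − 9h = 23:30 local (rolling into the previous day, 5 July 2030).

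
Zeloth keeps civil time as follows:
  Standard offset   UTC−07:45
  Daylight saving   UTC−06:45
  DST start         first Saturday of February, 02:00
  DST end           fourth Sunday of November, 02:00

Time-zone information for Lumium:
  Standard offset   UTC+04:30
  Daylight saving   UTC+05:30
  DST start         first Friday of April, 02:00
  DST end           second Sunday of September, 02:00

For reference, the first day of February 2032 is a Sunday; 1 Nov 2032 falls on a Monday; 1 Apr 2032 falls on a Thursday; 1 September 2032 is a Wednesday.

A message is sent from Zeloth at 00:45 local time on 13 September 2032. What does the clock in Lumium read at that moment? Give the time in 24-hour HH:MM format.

12:00

1 February 2032 is a Sunday, so the first Saturday is February 7.
1 November 2032 is a Monday, so the first Sunday is November 7 and the fourth is November 28.
13 September 2032 falls between 7 February and 28 November, so daylight saving is in effect and Zeloth is at UTC−06:45.
00:45 Zeloth + 6h45m = 07:30 UTC.
1 April 2032 is a Thursday, so the first Friday is April 2.
1 September 2032 is a Wednesday, so the first Sunday is September 5 and the second is September 12.
At the standard offset (UTC+04:30), 07:30 UTC + 4h30m = 12:00 Lumium standard time.
The standard-time date in Lumium, 13 September 2032, is outside the daylight-saving period (2 April – 12 September), so Lumium is on standard time, UTC+04:30.
07:30 UTC + 4h30m = 12:00 Lumium.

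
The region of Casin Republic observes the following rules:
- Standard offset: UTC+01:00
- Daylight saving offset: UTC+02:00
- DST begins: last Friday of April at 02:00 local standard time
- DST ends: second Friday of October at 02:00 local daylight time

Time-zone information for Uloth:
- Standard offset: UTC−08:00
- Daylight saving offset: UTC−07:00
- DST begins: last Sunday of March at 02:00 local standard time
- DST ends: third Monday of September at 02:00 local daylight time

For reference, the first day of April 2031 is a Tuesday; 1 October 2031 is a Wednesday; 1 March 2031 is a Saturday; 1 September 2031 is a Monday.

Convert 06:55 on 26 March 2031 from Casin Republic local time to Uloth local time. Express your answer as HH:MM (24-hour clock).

21:55

1 April 2031 is a Tuesday, so Fridays fall on 4, 11, 18, 25; the last is April 25.
1 October 2031 is a Wednesday, so the first Friday is October 3 and the second is October 10.
26 March 2031 does not fall between 25 April and 10 October, so daylight saving is not in effect and Casin Republic is at UTC+01:00.
06:55 Casin Republic − 1h = 05:55 UTC.
1 March 2031 is a Saturday, so Sundays fall on 2, 9, 16, 23, 30; the last is March 30.
1 September 2031 is a Monday, so the first Monday is September 1 and the third is September 15.
At the standard offset (UTC−08:00), 05:55 UTC − 8h = 21:55 Uloth standard time (rolling into the previous day, 25 March 2031).
Daylight saving runs 30 March – 15 September; the standard-time date in Uloth, 25 March 2031, is outside that window, so Uloth is on standard time at UTC−08:00.
05:55 UTC − 8h = 21:55 Uloth (rolling into the previous day, 25 March 2031).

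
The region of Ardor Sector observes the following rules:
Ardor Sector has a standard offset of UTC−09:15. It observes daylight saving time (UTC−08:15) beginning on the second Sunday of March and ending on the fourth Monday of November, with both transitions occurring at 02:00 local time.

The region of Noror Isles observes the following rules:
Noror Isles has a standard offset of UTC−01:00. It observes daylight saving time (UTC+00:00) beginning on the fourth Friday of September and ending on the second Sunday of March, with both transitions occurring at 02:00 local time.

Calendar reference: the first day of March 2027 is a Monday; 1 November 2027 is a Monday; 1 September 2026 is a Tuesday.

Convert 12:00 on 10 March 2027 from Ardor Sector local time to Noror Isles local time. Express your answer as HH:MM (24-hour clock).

21:15

1 March 2027 is a Monday, so the first Sunday is March 7 and the second is March 14.
1 November 2027 is a Monday, so the first Monday is November 1 and the fourth is November 22.
10 March 2027 is outside the daylight-saving period (14 March – 22 November), so Ardor Sector is on standard time, UTC−09:15.
12:00 Ardor Sector + 9h15m = 21:15 UTC.
1 September 2026 is a Tuesday, so the first Friday is September 4 and the fourth is September 25.
1 March 2027 is a Monday, so the first Sunday is March 7 and the second is March 14.
At the standard offset (UTC−01:00), 21:15 UTC − 1h = 20:15 Noror Isles standard time.
Daylight saving runs 25 September 2026 – 14 March 2027; the standard-time date in Noror Isles, 10 March 2027, is inside that window, so Noror Isles is at UTC+00:00.
21:15 UTC + 0h = 21:15 Noror Isles.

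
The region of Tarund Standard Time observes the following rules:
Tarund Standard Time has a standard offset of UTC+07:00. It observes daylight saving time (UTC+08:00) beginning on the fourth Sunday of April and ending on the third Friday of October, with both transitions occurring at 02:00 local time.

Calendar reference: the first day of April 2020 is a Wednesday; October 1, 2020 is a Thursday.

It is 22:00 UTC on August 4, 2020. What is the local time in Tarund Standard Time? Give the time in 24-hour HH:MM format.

1 April 2020 is a Wednesday, so the first Sunday is April 5 and the fourth is April 26.
1 October 2020 is a Thursday, so the first Friday is October 2 and the third is October 16.
At the standard offset (UTC+07:00), 22:00 UTC + 7h = 05:00 Tarund Standard Time standard time (rolling into the next day, 5 August 2020).
The standard-time date in Tarund Standard Time, August 5, 2020, falls between 26 April and 16 October, so daylight saving is in effect and Tarund Standard Time is at UTC+08:00.
22:00 UTC + 8h = 06:00 local (rolling into the next day, 5 August 2020).

06:00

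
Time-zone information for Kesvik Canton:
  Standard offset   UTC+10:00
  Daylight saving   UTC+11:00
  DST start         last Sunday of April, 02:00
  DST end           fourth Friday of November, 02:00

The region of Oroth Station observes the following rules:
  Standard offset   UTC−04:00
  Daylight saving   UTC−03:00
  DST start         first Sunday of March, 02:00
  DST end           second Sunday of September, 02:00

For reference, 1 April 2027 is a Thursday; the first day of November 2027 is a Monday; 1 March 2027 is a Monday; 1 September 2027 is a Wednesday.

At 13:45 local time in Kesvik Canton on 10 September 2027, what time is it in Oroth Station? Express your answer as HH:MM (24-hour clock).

23:45

1 April 2027 is a Thursday, so Sundays fall on 4, 11, 18, 25; the last is April 25.
1 November 2027 is a Monday, so the first Friday is November 5 and the fourth is November 26.
Daylight saving runs 25 April – 26 November; 10 September 2027 is inside that window, so Kesvik Canton is at UTC+11:00.
13:45 Kesvik Canton − 11h = 02:45 UTC.
1 March 2027 is a Monday, so the first Sunday is March 7.
1 September 2027 is a Wednesday, so the first Sunday is September 5 and the second is September 12.
At the standard offset (UTC−04:00), 02:45 UTC − 4h = 22:45 Oroth Station standard time (rolling into the previous day, 9 September 2027).
The standard-time date in Oroth Station, 9 September 2027, falls between 7 March and 12 September, so daylight saving is in effect and Oroth Station is at UTC−03:00.
02:45 UTC − 3h = 23:45 Oroth Station (rolling into the previous day, 9 September 2027).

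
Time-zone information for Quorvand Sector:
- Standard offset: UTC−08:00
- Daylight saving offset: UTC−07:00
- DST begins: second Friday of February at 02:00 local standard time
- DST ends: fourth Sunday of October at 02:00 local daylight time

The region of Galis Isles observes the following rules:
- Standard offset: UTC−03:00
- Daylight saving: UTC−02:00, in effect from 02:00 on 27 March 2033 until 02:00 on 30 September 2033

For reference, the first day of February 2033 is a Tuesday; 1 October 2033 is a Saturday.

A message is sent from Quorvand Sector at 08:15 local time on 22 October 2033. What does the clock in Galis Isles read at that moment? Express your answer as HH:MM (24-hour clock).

12:15

1 February 2033 is a Tuesday, so the first Friday is February 4 and the second is February 11.
1 October 2033 is a Saturday, so the first Sunday is October 2 and the fourth is October 23.
22 October 2033 falls between 11 February and 23 October, so daylight saving is in effect and Quorvand Sector is at UTC−07:00.
08:15 Quorvand Sector + 7h = 15:15 UTC.
At the standard offset (UTC−03:00), 15:15 UTC − 3h = 12:15 Galis Isles standard time.
The standard-time date in Galis Isles, 22 October 2033, does not fall between 27 March and 30 September, so daylight saving is not in effect and Galis Isles is at UTC−03:00.
15:15 UTC − 3h = 12:15 Galis Isles.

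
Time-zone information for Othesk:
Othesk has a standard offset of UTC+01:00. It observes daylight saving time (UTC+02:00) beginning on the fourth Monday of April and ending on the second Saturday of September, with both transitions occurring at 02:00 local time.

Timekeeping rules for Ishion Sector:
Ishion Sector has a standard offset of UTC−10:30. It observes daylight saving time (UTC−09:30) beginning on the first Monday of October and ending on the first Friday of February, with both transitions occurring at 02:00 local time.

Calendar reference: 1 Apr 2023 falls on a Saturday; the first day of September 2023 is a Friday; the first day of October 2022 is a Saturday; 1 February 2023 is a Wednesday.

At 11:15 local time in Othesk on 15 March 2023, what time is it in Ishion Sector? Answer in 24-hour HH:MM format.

1 April 2023 is a Saturday, so the first Monday is April 3 and the fourth is April 24.
1 September 2023 is a Friday, so the first Saturday is September 2 and the second is September 9.
15 March 2023 is outside the daylight-saving period (24 April – 9 September), so Othesk is on standard time, UTC+01:00.
11:15 Othesk − 1h = 10:15 UTC.
1 October 2022 is a Saturday, so the first Monday is October 3.
1 February 2023 is a Wednesday, so the first Friday is February 3.
At the standard offset (UTC−10:30), 10:15 UTC − 10h30m = 23:45 Ishion Sector standard time (rolling into the previous day, 14 March 2023).
Daylight saving runs 3 October 2022 – 3 February 2023; the standard-time date in Ishion Sector, 14 March 2023, is outside that window, so Ishion Sector is on standard time at UTC−10:30.
10:15 UTC − 10h30m = 23:45 Ishion Sector (rolling into the previous day, 14 March 2023).

23:45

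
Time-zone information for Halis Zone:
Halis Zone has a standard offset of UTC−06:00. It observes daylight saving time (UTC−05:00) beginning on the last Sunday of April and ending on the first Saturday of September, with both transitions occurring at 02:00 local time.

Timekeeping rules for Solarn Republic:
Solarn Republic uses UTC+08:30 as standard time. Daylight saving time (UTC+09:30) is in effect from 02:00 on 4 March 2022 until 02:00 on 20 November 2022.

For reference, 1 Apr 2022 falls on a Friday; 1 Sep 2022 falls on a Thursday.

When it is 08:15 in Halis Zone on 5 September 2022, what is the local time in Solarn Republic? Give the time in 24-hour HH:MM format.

1 April 2022 is a Friday, so Sundays fall on 3, 10, 17, 24; the last is April 24.
1 September 2022 is a Thursday, so the first Saturday is September 3.
5 September 2022 is outside the daylight-saving period (24 April – 3 September), so Halis Zone is on standard time, UTC−06:00.
08:15 Halis Zone + 6h = 14:15 UTC.
At the standard offset (UTC+08:30), 14:15 UTC + 8h30m = 22:45 Solarn Republic standard time.
The standard-time date in Solarn Republic, 5 September 2022, lies within the daylight-saving period (4 March – 20 November), so Solarn Republic is on daylight time, UTC+09:30.
14:15 UTC + 9h30m = 23:45 Solarn Republic.

23:45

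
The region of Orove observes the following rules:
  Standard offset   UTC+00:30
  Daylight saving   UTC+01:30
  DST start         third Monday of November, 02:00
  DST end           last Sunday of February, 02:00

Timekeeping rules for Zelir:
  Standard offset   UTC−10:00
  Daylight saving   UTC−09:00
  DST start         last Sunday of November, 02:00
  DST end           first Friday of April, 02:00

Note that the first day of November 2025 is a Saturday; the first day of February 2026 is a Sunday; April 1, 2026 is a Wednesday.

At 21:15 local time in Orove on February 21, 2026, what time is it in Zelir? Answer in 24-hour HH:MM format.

10:45

1 November 2025 is a Saturday, so the first Monday is November 3 and the third is November 17.
1 February 2026 is a Sunday, so Sundays fall on 1, 8, 15, 22; the last is February 22.
February 21, 2026 lies within the daylight-saving period (17 November 2025 – 22 February 2026), so Orove is on daylight time, UTC+01:30.
21:15 Orove − 1h30m = 19:45 UTC.
1 November 2025 is a Saturday, so Sundays fall on 2, 9, 16, 23, 30; the last is November 30.
1 April 2026 is a Wednesday, so the first Friday is April 3.
At the standard offset (UTC−10:00), 19:45 UTC − 10h = 09:45 Zelir standard time.
The standard-time date in Zelir, February 21, 2026, lies within the daylight-saving period (30 November 2025 – 3 April 2026), so Zelir is on daylight time, UTC−09:00.
19:45 UTC − 9h = 10:45 Zelir.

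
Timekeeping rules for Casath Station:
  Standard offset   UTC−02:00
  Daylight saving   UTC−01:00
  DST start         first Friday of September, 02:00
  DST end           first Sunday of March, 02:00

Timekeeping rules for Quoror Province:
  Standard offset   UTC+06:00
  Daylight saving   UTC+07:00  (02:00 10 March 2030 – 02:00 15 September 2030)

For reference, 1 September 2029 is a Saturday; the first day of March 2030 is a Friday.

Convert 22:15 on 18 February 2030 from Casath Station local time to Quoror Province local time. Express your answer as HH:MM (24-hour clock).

1 September 2029 is a Saturday, so the first Friday is September 7.
1 March 2030 is a Friday, so the first Sunday is March 3.
Daylight saving runs 7 September 2029 – 3 March 2030; 18 February 2030 is inside that window, so Casath Station is at UTC−01:00.
22:15 Casath Station + 1h = 23:15 UTC.
At the standard offset (UTC+06:00), 23:15 UTC + 6h = 05:15 Quoror Province standard time (rolling into the next day, 19 February 2030).
Daylight saving runs 10 March – 15 September; the standard-time date in Quoror Province, 19 February 2030, is outside that window, so Quoror Province is on standard time at UTC+06:00.
23:15 UTC + 6h = 05:15 Quoror Province (rolling into the next day, 19 February 2030).

05:15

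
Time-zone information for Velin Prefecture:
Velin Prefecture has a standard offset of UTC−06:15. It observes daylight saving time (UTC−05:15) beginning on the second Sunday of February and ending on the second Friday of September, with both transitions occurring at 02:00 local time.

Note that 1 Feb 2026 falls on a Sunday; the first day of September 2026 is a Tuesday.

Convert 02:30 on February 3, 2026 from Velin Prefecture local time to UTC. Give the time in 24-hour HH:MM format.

1 February 2026 is a Sunday, so the first Sunday is February 1 and the second is February 8.
1 September 2026 is a Tuesday, so the first Friday is September 4 and the second is September 11.
Daylight saving runs 8 February – 11 September; February 3, 2026 is outside that window, so Velin Prefecture is on standard time at UTC−06:15.
02:30 local + 6h15m = 08:45 UTC.

08:45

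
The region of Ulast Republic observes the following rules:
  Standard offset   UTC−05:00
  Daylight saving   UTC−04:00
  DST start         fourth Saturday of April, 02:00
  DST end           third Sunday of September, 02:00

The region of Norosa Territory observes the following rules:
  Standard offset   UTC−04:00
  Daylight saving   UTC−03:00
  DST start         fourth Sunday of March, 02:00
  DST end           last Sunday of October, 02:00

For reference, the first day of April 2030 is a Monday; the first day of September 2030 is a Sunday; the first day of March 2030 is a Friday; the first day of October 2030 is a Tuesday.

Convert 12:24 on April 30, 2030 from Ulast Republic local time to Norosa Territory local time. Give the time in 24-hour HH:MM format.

1 April 2030 is a Monday, so the first Saturday is April 6 and the fourth is April 27.
1 September 2030 is a Sunday, so the first Sunday is September 1 and the third is September 15.
April 30, 2030 falls between 27 April and 15 September, so daylight saving is in effect and Ulast Republic is at UTC−04:00.
12:24 Ulast Republic + 4h = 16:24 UTC.
1 March 2030 is a Friday, so the first Sunday is March 3 and the fourth is March 24.
1 October 2030 is a Tuesday, so Sundays fall on 6, 13, 20, 27; the last is October 27.
At the standard offset (UTC−04:00), 16:24 UTC − 4h = 12:24 Norosa Territory standard time.
The standard-time date in Norosa Territory, April 30, 2030, falls between 24 March and 27 October, so daylight saving is in effect and Norosa Territory is at UTC−03:00.
16:24 UTC − 3h = 13:24 Norosa Territory.

13:24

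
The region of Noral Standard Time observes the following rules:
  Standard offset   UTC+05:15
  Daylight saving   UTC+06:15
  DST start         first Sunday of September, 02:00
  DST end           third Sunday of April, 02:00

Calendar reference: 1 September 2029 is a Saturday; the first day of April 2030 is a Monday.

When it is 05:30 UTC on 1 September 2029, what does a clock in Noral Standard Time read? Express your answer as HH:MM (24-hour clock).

1 September 2029 is a Saturday, so the first Sunday is September 2.
1 April 2030 is a Monday, so the first Sunday is April 7 and the third is April 21.
At the standard offset (UTC+05:15), 05:30 UTC + 5h15m = 10:45 Noral Standard Time standard time.
Daylight saving runs 2 September 2029 – 21 April 2030; the standard-time date in Noral Standard Time, 1 September 2029, is outside that window, so Noral Standard Time is on standard time at UTC+05:15.
05:30 UTC + 5h15m = 10:45 local.

10:45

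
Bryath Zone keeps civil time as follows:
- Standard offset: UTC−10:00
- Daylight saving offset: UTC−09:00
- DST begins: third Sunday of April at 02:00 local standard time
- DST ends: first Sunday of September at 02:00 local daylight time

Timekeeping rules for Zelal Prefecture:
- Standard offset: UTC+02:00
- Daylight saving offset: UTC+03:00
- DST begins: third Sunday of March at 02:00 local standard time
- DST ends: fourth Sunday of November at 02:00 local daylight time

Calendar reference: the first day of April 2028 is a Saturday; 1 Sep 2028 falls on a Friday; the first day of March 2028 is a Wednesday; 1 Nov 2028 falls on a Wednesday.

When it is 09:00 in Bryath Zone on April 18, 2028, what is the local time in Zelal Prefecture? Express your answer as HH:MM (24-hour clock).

1 April 2028 is a Saturday, so the first Sunday is April 2 and the third is April 16.
1 September 2028 is a Friday, so the first Sunday is September 3.
April 18, 2028 lies within the daylight-saving period (16 April – 3 September), so Bryath Zone is on daylight time, UTC−09:00.
09:00 Bryath Zone + 9h = 18:00 UTC.
1 March 2028 is a Wednesday, so the first Sunday is March 5 and the third is March 19.
1 November 2028 is a Wednesday, so the first Sunday is November 5 and the fourth is November 26.
At the standard offset (UTC+02:00), 18:00 UTC + 2h = 20:00 Zelal Prefecture standard time.
Daylight saving runs 19 March – 26 November; the standard-time date in Zelal Prefecture, April 18, 2028, is inside that window, so Zelal Prefecture is at UTC+03:00.
18:00 UTC + 3h = 21:00 Zelal Prefecture.

21:00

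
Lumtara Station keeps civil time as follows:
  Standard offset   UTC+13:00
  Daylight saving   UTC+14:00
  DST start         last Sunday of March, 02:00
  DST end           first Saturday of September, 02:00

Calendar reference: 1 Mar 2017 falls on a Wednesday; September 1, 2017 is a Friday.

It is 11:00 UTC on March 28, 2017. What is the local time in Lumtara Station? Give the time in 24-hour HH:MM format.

1 March 2017 is a Wednesday, so Sundays fall on 5, 12, 19, 26; the last is March 26.
1 September 2017 is a Friday, so the first Saturday is September 2.
At the standard offset (UTC+13:00), 11:00 UTC + 13h = 00:00 Lumtara Station standard time (rolling into the next day, 29 March 2017).
The standard-time date in Lumtara Station, March 29, 2017, lies within the daylight-saving period (26 March – 2 September), so Lumtara Station is on daylight time, UTC+14:00.
11:00 UTC + 14h = 01:00 local (rolling into the next day, 29 March 2017).

01:00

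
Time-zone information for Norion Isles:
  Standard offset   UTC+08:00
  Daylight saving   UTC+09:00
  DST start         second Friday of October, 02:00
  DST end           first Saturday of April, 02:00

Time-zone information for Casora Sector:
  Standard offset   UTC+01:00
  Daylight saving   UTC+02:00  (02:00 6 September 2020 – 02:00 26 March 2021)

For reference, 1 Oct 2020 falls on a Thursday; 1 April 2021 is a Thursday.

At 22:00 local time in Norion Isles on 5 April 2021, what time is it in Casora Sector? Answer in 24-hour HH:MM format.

1 October 2020 is a Thursday, so the first Friday is October 2 and the second is October 9.
1 April 2021 is a Thursday, so the first Saturday is April 3.
5 April 2021 does not fall between 9 October 2020 and 3 April 2021, so daylight saving is not in effect and Norion Isles is at UTC+08:00.
22:00 Norion Isles − 8h = 14:00 UTC.
At the standard offset (UTC+01:00), 14:00 UTC + 1h = 15:00 Casora Sector standard time.
The standard-time date in Casora Sector, 5 April 2021, is outside the daylight-saving period (6 September 2020 – 26 March 2021), so Casora Sector is on standard time, UTC+01:00.
14:00 UTC + 1h = 15:00 Casora Sector.

15:00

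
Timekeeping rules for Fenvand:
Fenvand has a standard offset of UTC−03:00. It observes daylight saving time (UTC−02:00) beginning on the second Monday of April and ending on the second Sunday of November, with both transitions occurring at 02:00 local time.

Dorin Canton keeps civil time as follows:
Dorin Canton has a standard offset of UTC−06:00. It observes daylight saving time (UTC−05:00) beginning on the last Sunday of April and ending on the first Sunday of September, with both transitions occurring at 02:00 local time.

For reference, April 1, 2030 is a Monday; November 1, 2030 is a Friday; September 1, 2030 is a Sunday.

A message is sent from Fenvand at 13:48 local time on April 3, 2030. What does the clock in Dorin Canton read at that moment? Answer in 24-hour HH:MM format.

1 April 2030 is a Monday, so the first Monday is April 1 and the second is April 8.
1 November 2030 is a Friday, so the first Sunday is November 3 and the second is November 10.
April 3, 2030 is outside the daylight-saving period (8 April – 10 November), so Fenvand is on standard time, UTC−03:00.
13:48 Fenvand + 3h = 16:48 UTC.
1 April 2030 is a Monday, so Sundays fall on 7, 14, 21, 28; the last is April 28.
1 September 2030 is a Sunday, so the first Sunday is September 1.
At the standard offset (UTC−06:00), 16:48 UTC − 6h = 10:48 Dorin Canton standard time.
The standard-time date in Dorin Canton, April 3, 2030, is outside the daylight-saving period (28 April – 1 September), so Dorin Canton is on standard time, UTC−06:00.
16:48 UTC − 6h = 10:48 Dorin Canton.

10:48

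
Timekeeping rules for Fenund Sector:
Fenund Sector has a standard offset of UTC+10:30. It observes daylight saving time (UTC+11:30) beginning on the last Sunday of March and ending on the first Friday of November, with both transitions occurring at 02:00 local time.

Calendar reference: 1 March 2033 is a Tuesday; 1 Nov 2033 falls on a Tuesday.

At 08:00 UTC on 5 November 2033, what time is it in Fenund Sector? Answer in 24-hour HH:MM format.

1 March 2033 is a Tuesday, so Sundays fall on 6, 13, 20, 27; the last is March 27.
1 November 2033 is a Tuesday, so the first Friday is November 4.
At the standard offset (UTC+10:30), 08:00 UTC + 10h30m = 18:30 Fenund Sector standard time.
The standard-time date in Fenund Sector, 5 November 2033, does not fall between 27 March and 4 November, so daylight saving is not in effect and Fenund Sector is at UTC+10:30.
08:00 UTC + 10h30m = 18:30 local.

18:30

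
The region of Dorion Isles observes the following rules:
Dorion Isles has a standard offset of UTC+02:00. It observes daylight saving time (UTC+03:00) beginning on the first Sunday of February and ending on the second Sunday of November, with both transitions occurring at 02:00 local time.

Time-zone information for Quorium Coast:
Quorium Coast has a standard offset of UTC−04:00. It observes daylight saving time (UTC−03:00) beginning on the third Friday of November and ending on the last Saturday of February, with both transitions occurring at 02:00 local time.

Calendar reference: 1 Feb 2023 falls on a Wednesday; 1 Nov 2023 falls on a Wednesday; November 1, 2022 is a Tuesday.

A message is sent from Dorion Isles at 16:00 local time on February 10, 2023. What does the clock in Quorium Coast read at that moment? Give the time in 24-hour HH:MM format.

1 February 2023 is a Wednesday, so the first Sunday is February 5.
1 November 2023 is a Wednesday, so the first Sunday is November 5 and the second is November 12.
Daylight saving runs 5 February – 12 November; February 10, 2023 is inside that window, so Dorion Isles is at UTC+03:00.
16:00 Dorion Isles − 3h = 13:00 UTC.
1 November 2022 is a Tuesday, so the first Friday is November 4 and the third is November 18.
1 February 2023 is a Wednesday, so Saturdays fall on 4, 11, 18, 25; the last is February 25.
At the standard offset (UTC−04:00), 13:00 UTC − 4h = 09:00 Quorium Coast standard time.
Daylight saving runs 18 November 2022 – 25 February 2023; the standard-time date in Quorium Coast, February 10, 2023, is inside that window, so Quorium Coast is at UTC−03:00.
13:00 UTC − 3h = 10:00 Quorium Coast.

10:00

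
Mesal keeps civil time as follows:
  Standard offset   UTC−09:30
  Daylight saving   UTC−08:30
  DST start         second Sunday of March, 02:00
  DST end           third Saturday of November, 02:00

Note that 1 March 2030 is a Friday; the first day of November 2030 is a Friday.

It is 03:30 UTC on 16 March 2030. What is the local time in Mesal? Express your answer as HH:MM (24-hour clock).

19:00

1 March 2030 is a Friday, so the first Sunday is March 3 and the second is March 10.
1 November 2030 is a Friday, so the first Saturday is November 2 and the third is November 16.
At the standard offset (UTC−09:30), 03:30 UTC − 9h30m = 18:00 Mesal standard time (rolling into the previous day, 15 March 2030).
Daylight saving runs 10 March – 16 November; the standard-time date in Mesal, 15 March 2030, is inside that window, so Mesal is at UTC−08:30.
03:30 UTC − 8h30m = 19:00 local (rolling into the previous day, 15 March 2030).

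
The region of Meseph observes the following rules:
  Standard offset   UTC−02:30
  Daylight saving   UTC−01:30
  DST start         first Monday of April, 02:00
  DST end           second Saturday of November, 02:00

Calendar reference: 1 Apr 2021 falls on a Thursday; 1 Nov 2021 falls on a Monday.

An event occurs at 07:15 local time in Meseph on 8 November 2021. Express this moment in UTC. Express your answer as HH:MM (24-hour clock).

1 April 2021 is a Thursday, so the first Monday is April 5.
1 November 2021 is a Monday, so the first Saturday is November 6 and the second is November 13.
8 November 2021 lies within the daylight-saving period (5 April – 13 November), so Meseph is on daylight time, UTC−01:30.
07:15 local + 1h30m = 08:45 UTC.

08:45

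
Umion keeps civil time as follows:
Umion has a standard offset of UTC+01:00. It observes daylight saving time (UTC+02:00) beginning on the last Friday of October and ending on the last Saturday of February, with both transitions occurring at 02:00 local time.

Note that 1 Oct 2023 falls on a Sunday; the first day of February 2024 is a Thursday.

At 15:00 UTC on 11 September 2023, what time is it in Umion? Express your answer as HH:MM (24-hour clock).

16:00

1 October 2023 is a Sunday, so Fridays fall on 6, 13, 20, 27; the last is October 27.
1 February 2024 is a Thursday, so Saturdays fall on 3, 10, 17, 24; the last is February 24.
At the standard offset (UTC+01:00), 15:00 UTC + 1h = 16:00 Umion standard time.
Daylight saving runs 27 October 2023 – 24 February 2024; the standard-time date in Umion, 11 September 2023, is outside that window, so Umion is on standard time at UTC+01:00.
15:00 UTC + 1h = 16:00 local.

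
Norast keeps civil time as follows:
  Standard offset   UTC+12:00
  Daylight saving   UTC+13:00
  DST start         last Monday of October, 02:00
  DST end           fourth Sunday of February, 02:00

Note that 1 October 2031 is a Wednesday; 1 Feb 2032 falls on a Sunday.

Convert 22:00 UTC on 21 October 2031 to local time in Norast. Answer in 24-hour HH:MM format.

1 October 2031 is a Wednesday, so Mondays fall on 6, 13, 20, 27; the last is October 27.
1 February 2032 is a Sunday, so the first Sunday is February 1 and the fourth is February 22.
At the standard offset (UTC+12:00), 22:00 UTC + 12h = 10:00 Norast standard time (rolling into the next day, 22 October 2031).
The standard-time date in Norast, 22 October 2031, is outside the daylight-saving period (27 October 2031 – 22 February 2032), so Norast is on standard time, UTC+12:00.
22:00 UTC + 12h = 10:00 local (rolling into the next day, 22 October 2031).

10:00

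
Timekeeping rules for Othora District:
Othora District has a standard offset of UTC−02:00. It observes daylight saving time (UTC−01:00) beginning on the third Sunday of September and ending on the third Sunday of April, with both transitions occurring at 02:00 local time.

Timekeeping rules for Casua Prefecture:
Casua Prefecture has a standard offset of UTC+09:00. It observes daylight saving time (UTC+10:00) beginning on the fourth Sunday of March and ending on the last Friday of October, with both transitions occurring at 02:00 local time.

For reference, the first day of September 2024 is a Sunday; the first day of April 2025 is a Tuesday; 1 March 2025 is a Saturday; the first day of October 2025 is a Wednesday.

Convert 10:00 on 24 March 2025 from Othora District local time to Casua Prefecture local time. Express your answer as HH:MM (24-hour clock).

21:00

1 September 2024 is a Sunday, so the first Sunday is September 1 and the third is September 15.
1 April 2025 is a Tuesday, so the first Sunday is April 6 and the third is April 20.
Daylight saving runs 15 September 2024 – 20 April 2025; 24 March 2025 is inside that window, so Othora District is at UTC−01:00.
10:00 Othora District + 1h = 11:00 UTC.
1 March 2025 is a Saturday, so the first Sunday is March 2 and the fourth is March 23.
1 October 2025 is a Wednesday, so Fridays fall on 3, 10, 17, 24, 31; the last is October 31.
At the standard offset (UTC+09:00), 11:00 UTC + 9h = 20:00 Casua Prefecture standard time.
The standard-time date in Casua Prefecture, 24 March 2025, falls between 23 March and 31 October, so daylight saving is in effect and Casua Prefecture is at UTC+10:00.
11:00 UTC + 10h = 21:00 Casua Prefecture.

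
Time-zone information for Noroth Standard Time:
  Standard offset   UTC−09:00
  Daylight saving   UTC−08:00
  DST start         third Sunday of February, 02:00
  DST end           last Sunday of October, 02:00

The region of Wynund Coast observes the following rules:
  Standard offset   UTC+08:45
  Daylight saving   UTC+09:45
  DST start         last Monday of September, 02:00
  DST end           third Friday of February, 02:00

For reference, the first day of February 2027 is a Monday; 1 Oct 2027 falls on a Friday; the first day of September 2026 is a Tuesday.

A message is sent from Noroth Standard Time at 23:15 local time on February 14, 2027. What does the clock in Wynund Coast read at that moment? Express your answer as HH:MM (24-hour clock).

18:00

1 February 2027 is a Monday, so the first Sunday is February 7 and the third is February 21.
1 October 2027 is a Friday, so Sundays fall on 3, 10, 17, 24, 31; the last is October 31.
February 14, 2027 does not fall between 21 February and 31 October, so daylight saving is not in effect and Noroth Standard Time is at UTC−09:00.
23:15 Noroth Standard Time + 9h = 08:15 UTC (rolling into the next day, 15 February 2027).
1 September 2026 is a Tuesday, so Mondays fall on 7, 14, 21, 28; the last is September 28.
1 February 2027 is a Monday, so the first Friday is February 5 and the third is February 19.
At the standard offset (UTC+08:45), 08:15 UTC + 8h45m = 17:00 Wynund Coast standard time.
Daylight saving runs 28 September 2026 – 19 February 2027; the standard-time date in Wynund Coast, February 15, 2027, is inside that window, so Wynund Coast is at UTC+09:45.
08:15 UTC + 9h45m = 18:00 Wynund Coast.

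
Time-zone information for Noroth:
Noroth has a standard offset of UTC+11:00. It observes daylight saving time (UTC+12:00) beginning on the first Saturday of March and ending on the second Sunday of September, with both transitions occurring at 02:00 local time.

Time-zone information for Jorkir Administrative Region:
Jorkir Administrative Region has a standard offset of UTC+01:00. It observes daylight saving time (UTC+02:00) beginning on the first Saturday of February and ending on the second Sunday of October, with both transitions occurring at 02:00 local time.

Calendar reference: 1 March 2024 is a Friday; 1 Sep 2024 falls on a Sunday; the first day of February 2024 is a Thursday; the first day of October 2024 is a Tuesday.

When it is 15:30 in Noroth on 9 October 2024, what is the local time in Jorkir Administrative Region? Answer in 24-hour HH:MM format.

1 March 2024 is a Friday, so the first Saturday is March 2.
1 September 2024 is a Sunday, so the first Sunday is September 1 and the second is September 8.
Daylight saving runs 2 March – 8 September; 9 October 2024 is outside that window, so Noroth is on standard time at UTC+11:00.
15:30 Noroth − 11h = 04:30 UTC.
1 February 2024 is a Thursday, so the first Saturday is February 3.
1 October 2024 is a Tuesday, so the first Sunday is October 6 and the second is October 13.
At the standard offset (UTC+01:00), 04:30 UTC + 1h = 05:30 Jorkir Administrative Region standard time.
Daylight saving runs 3 February – 13 October; the standard-time date in Jorkir Administrative Region, 9 October 2024, is inside that window, so Jorkir Administrative Region is at UTC+02:00.
04:30 UTC + 2h = 06:30 Jorkir Administrative Region.

06:30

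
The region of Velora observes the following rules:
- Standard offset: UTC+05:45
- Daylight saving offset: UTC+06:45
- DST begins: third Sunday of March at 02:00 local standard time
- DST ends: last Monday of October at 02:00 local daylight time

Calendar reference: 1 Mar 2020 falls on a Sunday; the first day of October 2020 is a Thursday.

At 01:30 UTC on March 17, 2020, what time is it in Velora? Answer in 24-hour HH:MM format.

1 March 2020 is a Sunday, so the first Sunday is March 1 and the third is March 15.
1 October 2020 is a Thursday, so Mondays fall on 5, 12, 19, 26; the last is October 26.
At the standard offset (UTC+05:45), 01:30 UTC + 5h45m = 07:15 Velora standard time.
The standard-time date in Velora, March 17, 2020, falls between 15 March and 26 October, so daylight saving is in effect and Velora is at UTC+06:45.
01:30 UTC + 6h45m = 08:15 local.

08:15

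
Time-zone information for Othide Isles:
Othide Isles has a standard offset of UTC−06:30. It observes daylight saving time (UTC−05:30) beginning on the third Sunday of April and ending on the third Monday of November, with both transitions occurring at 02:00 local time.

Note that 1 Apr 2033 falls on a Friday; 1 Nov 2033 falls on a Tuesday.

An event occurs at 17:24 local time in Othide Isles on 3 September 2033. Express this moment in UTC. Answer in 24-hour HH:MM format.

1 April 2033 is a Friday, so the first Sunday is April 3 and the third is April 17.
1 November 2033 is a Tuesday, so the first Monday is November 7 and the third is November 21.
Daylight saving runs 17 April – 21 November; 3 September 2033 is inside that window, so Othide Isles is at UTC−05:30.
17:24 local + 5h30m = 22:54 UTC.

22:54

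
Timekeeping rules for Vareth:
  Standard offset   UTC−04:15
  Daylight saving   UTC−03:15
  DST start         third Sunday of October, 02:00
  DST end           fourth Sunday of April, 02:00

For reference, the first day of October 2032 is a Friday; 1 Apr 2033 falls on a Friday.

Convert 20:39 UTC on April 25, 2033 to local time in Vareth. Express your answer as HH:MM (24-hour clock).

16:24

1 October 2032 is a Friday, so the first Sunday is October 3 and the third is October 17.
1 April 2033 is a Friday, so the first Sunday is April 3 and the fourth is April 24.
At the standard offset (UTC−04:15), 20:39 UTC − 4h15m = 16:24 Vareth standard time.
The standard-time date in Vareth, April 25, 2033, does not fall between 17 October 2032 and 24 April 2033, so daylight saving is not in effect and Vareth is at UTC−04:15.
20:39 UTC − 4h15m = 16:24 local.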